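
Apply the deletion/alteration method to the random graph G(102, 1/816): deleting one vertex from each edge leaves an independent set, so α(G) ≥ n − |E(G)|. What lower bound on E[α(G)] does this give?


E[|E(G)|] = C(102, 2)·p = 5151 · (1/816) = 101/16.
E[α(G)] ≥ n − E[|E(G)|] = 102 − 101/16 = 1531/16.
Numerically: ≈ 95.68750.
(This is only a lower bound; the true E[α(G)] may be larger.)

E[α(G)] ≥ 1531/16 ≈ 95.68750.


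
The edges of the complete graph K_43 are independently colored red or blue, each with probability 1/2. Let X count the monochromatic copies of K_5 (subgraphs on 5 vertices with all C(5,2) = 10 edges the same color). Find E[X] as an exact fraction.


Let X = Σ_S X_S over the C(43, 5) = 962598 subsets S of size 5, where X_S = 1 if the K_5 on S is monochromatic.
For a fixed S, the K_5 on S has C(5, 2) = 10 edges. P[all 10 edges red] = (1/2)^10, and likewise for blue, so P[monochromatic] = 2·(1/2)^10 = 2^{1 − 10} = 1/512.
By linearity: E[X] = C(43, 5) · 2^{1 − 10} = 962598 · 1/512 = 481299/256.
Numerically: E[X] ≈ 1880.0742.

E[X] = C(43,5)·2^(1−C(5,2)) = 481299/256 ≈ 1880.0742.


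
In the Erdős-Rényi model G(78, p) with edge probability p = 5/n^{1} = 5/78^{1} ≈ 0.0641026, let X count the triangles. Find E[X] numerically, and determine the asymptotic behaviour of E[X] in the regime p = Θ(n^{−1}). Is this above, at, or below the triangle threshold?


Number of potential triangles: C(78, 3) = 76076.
Each occurs with probability p³ ≈ (0.0641026)³ ≈ 2.63406328e-04.
By linearity: E[X] = C(78, 3)·p³ ≈ 76076 · 2.63406328e-04 ≈ 20.038900.
Here α = 1, so p = 5/n is exactly at the triangle threshold p ~ 1/n. Asymptotically E[X] → c³/6 = 5³/6 = 125/6 ≈ 20.833333, a bounded constant. In this regime the triangle count is asymptotically Poisson(c³/6).

E[X] ≈ 20.038900; in regime p = Θ(1/n^{1}) E[X] stays bounded (at the triangle threshold p ~ 1/n).


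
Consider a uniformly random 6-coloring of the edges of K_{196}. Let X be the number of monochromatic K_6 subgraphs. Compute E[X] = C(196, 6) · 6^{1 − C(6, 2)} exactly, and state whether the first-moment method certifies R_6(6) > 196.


E[X] = C(196, 6) · 6^{1 − 15} = 72887293024 · 6^{−14} = 72887293024/78364164096.
As a reduced fraction: E[X] = 2277727907/2448880128 ≈ 0.930.
Is E[X] < 1? YES.
Since E[X] < 1, there exists a 6-coloring of K_{196} with no monochromatic K_6; hence R_6(6) > 196.

E[X] = 2277727907/2448880128 ≈ 0.930; E[X] < 1, so R_6(6) > 196.


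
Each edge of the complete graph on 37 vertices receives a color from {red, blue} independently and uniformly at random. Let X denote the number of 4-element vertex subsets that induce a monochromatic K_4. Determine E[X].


Let X = Σ_S X_S over the C(37, 4) = 66045 subsets S of size 4, where X_S = 1 if the K_4 on S is monochromatic.
For a fixed S, the K_4 on S has C(4, 2) = 6 edges. P[all 6 edges red] = (1/2)^6, and likewise for blue, so P[monochromatic] = 2·(1/2)^6 = 2^{1 − 6} = 1/32.
By linearity of expectation: E[X] = C(37, 4) · 2^{1 − 6} = 66045 · 1/32 = 66045/32.
Numerically: E[X] ≈ 2063.906250.

E[X] = C(37,4)·2^(1−C(4,2)) = 66045/32 ≈ 2063.906250.


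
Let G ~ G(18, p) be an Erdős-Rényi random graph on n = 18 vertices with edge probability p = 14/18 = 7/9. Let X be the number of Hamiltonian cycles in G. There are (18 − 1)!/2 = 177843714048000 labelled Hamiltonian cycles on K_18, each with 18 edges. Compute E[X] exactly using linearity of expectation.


K_18 has (18 − 1)!/2 = 177843714048000 labelled Hamiltonian cycles.
For each such Hamiltonian cycle H, let X_H = 1 if all 18 edges of H are present in G. Then P[X_H = 1] = p^{18} = (7/9)^{18} = 1628413597910449/150094635296999121.
Summing the indicators: E[X] = Σ_H E[X_H] = 177843714048000 · p^{18} = 177843714048000 · 1628413597910449/150094635296999121 = 397260798708725298034688000/205891132094649.
Numerically: E[X] ≈ 1.9295e+12.

E[X] = 177843714048000 · (7/9)^{18} = 397260798708725298034688000/205891132094649 ≈ 1.9295e+12.


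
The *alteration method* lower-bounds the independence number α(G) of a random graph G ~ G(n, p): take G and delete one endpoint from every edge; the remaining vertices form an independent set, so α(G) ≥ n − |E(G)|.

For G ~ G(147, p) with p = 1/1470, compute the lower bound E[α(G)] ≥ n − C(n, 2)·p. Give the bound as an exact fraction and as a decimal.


E[|E(G)|] = C(147, 2)·p = 10731 · (1/1470) = 73/10.
E[α(G)] ≥ n − E[|E(G)|] = 147 − 73/10 = 1397/10.
Numerically: ≈ 139.7000.
(This is only a lower bound; the true E[α(G)] may be larger.)

E[α(G)] ≥ 1397/10 ≈ 139.7000.


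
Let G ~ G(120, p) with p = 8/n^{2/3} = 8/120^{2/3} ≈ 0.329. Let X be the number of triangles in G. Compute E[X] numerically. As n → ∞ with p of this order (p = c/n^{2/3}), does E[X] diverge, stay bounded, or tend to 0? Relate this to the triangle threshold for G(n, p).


Number of potential triangles: C(120, 3) = 280840.
Each occurs with probability p³ ≈ (0.329)³ ≈ 3.55556e-02.
By linearity: E[X] = C(120, 3)·p³ ≈ 280840 · 3.55556e-02 ≈ 9985.422.
Since α = 2/3 < 1, p = c/n^{2/3} ≫ 1/n is above the triangle threshold p ~ 1/n. Asymptotically E[X] ~ (c³/6)·n^{3(1−α)} = (8³/6)·n^{1} → ∞; triangles are abundant w.h.p.

E[X] ≈ 9985.422; in regime p = Θ(1/n^{2/3}) E[X] diverges (above the triangle threshold p ~ 1/n).


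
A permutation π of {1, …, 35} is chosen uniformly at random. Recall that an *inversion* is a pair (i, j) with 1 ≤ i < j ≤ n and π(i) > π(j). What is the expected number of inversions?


Write X = Σ X_I over the C(35, 2) = 595 pairs i < j, with X_I the indicator of one inversion.
There are 595 indicators.
For each fixed pair i < j, the values π(i) and π(j) are two distinct elements of {1, …, 35} in uniformly random order; by symmetry P[π(i) > π(j)] = 1/2.
By linearity: E[X] = 595 · (1/2) = C(35, 2) · (1/2) = 595/2 = 595/2 ≈ 297.50000.

E[X] = 595/2 = 297.50000.


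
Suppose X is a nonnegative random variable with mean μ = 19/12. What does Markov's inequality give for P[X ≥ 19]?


μ = E[X] = 19/12, a = 19.
Markov: P[X ≥ 19] ≤ μ/a = (19/12)/19 = 1/12.
Numerically: ≈ 0.083333.
(Since a = 19 > μ = 1.583333, the bound 1/12 is < 1 and informative.)

P[X ≥ 19] ≤ 1/12 ≈ 0.083333.


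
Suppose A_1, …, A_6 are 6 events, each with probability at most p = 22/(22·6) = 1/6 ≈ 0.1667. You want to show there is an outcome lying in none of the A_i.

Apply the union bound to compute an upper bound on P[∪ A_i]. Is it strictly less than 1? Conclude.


Union bound: P[∪_{i=1}^{6} A_i] ≤ Σ_i P[A_i] ≤ 6·p = 6·(1/6) = 1.
Numerically: 1 ≈ 1.0000.
Is 1 < 1? NO.
Since the bound 1 is ≥ 1, the union bound is uninformative here; it does NOT by itself certify existence.

6·p = 1 ≈ 1.0000; existence NOT certified by the union bound.


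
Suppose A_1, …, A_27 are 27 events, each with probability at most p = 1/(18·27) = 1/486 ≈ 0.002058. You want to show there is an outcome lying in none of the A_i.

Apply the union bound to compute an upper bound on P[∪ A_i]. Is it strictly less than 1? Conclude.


Union bound: P[∪_{i=1}^{27} A_i] ≤ Σ_i P[A_i] ≤ 27·p = 27·(1/486) = 1/18.
Numerically: 1/18 ≈ 0.055556.
Is 1/18 < 1? YES.
Since P[∪ A_i] ≤ 1/18 < 1, the complement has P[∩ A_i^c] ≥ 1 − 1/18 = 17/18 > 0, so some outcome avoids every A_i.

27·p = 1/18 ≈ 0.055556; existence CERTIFIED by the union bound.


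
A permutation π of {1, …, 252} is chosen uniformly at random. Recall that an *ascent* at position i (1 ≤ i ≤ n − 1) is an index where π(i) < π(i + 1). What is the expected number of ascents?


Write X = Σ X_I over i = 1, …, 251, with X_I the indicator of one ascent.
There are 251 indicators.
For each fixed i, the pair (π(i), π(i+1)) is a uniformly random ordered pair of distinct values from {1, …, 252}; by symmetry P[π(i) < π(i+1)] = 1/2.
By linearity: E[X] = 251 · (1/2) = (252 − 1) · (1/2) = 251/2 ≈ 125.50000.

E[X] = 251/2 = 125.50000.


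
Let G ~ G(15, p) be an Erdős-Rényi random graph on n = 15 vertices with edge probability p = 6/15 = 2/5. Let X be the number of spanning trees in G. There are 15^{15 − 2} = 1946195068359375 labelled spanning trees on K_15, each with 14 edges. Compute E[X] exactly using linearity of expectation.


K_15 has 15^{15 − 2} = 1946195068359375 labelled spanning trees.
For each such spanning tree H, let X_H = 1 if all 14 edges of H are present in G. Then P[X_H = 1] = p^{14} = (2/5)^{14} = 16384/6103515625.
By linearity: E[X] = Σ_H E[X_H] = 1946195068359375 · p^{14} = 1946195068359375 · 16384/6103515625 = 26121388032/5.
Numerically: E[X] ≈ 5.22e+09.

E[X] = 1946195068359375 · (2/5)^{14} = 26121388032/5 ≈ 5.22e+09.


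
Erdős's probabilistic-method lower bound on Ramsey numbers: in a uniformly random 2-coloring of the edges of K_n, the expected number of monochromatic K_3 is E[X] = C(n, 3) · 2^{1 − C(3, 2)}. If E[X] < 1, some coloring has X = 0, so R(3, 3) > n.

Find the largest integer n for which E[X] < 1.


We need C(n, 3) · 2^{1 − 3} < 1, i.e. C(n, 3) < 2^{3 − 1} = 4.
Check values of n near the boundary:
  n = 3: C(3, 3) = 1; 1 < 4? YES
  n = 4: C(4, 3) = 4; 4 < 4? NO
The largest n with C(n, 3) < 4 is n = 3 (where E[X] = 1/4 ≈ 0.250000). Hence R(3, 3) > 3, i.e. R(3, 3) ≥ 4.

Largest n = 3; hence R(3, 3) > 3.


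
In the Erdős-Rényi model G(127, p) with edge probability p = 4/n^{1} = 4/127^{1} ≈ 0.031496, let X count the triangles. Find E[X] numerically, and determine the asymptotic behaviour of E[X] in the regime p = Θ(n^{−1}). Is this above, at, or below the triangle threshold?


Number of potential triangles: C(127, 3) = 333375.
Each occurs with probability p³ ≈ (0.031496)³ ≈ 3.1244157e-05.
By linearity: E[X] = C(127, 3)·p³ ≈ 333375 · 3.1244157e-05 ≈ 10.41602.
Here α = 1, so p = 4/n is exactly at the triangle threshold p ~ 1/n. Asymptotically E[X] → c³/6 = 4³/6 = 32/3 ≈ 10.66667, a bounded constant. In this regime the triangle count is asymptotically Poisson(c³/6).

E[X] ≈ 10.41602; in regime p = Θ(1/n^{1}) E[X] stays bounded (at the triangle threshold p ~ 1/n).


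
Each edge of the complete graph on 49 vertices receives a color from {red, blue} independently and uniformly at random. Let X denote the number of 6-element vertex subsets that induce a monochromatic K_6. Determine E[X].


Let X = Σ_S X_S over the C(49, 6) = 13983816 subsets S of size 6, where X_S = 1 if the K_6 on S is monochromatic.
For a fixed S, the K_6 on S has C(6, 2) = 15 edges. P[all 15 edges red] = (1/2)^15, and likewise for blue, so P[monochromatic] = 2·(1/2)^15 = 2^{1 − 15} = 1/16384.
Summing: E[X] = C(49, 6) · 2^{1 − 15} = 13983816 · 1/16384 = 1747977/2048.
Numerically: E[X] ≈ 853.50439.

E[X] = C(49,6)·2^(1−C(6,2)) = 1747977/2048 ≈ 853.50439.


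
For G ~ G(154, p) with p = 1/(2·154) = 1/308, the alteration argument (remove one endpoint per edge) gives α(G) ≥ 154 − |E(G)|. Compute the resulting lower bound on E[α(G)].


E[|E(G)|] = C(154, 2)·p = 11781 · (1/308) = 153/4.
E[α(G)] ≥ n − E[|E(G)|] = 154 − 153/4 = 463/4.
Numerically: ≈ 115.750000.
(This is only a lower bound; the true E[α(G)] may be larger.)

E[α(G)] ≥ 463/4 ≈ 115.750000.


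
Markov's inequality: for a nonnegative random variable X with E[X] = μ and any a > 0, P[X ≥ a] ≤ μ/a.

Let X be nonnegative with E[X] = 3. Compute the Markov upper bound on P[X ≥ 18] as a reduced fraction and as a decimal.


μ = E[X] = 3, a = 18.
Markov: P[X ≥ 18] ≤ μ/a = (3)/18 = 1/6.
Numerically: ≈ 0.16667.
(Since a = 18 > μ = 3.00000, the bound 1/6 is < 1 and informative.)

P[X ≥ 18] ≤ 1/6 ≈ 0.16667.


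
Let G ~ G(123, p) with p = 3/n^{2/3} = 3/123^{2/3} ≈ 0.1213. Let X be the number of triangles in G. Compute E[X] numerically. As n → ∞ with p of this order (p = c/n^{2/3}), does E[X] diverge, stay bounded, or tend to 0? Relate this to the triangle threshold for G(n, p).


Number of potential triangles: C(123, 3) = 302621.
Each occurs with probability p³ ≈ (0.1213)³ ≈ 1.784652e-03.
By linearity: E[X] = C(123, 3)·p³ ≈ 302621 · 1.784652e-03 ≈ 540.0732.
Since α = 2/3 < 1, p = c/n^{2/3} ≫ 1/n is above the triangle threshold p ~ 1/n. Asymptotically E[X] ~ (c³/6)·n^{3(1−α)} = (3³/6)·n^{1} → ∞; triangles are abundant w.h.p.

E[X] ≈ 540.0732; in regime p = Θ(1/n^{2/3}) E[X] diverges (above the triangle threshold p ~ 1/n).


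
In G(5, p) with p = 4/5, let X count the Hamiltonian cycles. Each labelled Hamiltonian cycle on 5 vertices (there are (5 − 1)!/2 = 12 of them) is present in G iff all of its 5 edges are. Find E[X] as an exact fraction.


K_5 has (5 − 1)!/2 = 12 labelled Hamiltonian cycles.
For each such Hamiltonian cycle H, let X_H = 1 if all 5 edges of H are present in G. Then P[X_H = 1] = p^{5} = (4/5)^{5} = 1024/3125.
Summing the indicators: E[X] = Σ_H E[X_H] = 12 · p^{5} = 12 · 1024/3125 = 12288/3125.
Numerically: E[X] ≈ 3.93216.

E[X] = 12 · (4/5)^{5} = 12288/3125 ≈ 3.93216.


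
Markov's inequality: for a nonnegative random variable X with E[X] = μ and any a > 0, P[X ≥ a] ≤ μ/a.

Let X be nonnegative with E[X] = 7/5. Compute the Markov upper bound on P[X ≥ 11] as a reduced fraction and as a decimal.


μ = E[X] = 7/5, a = 11.
Markov: P[X ≥ 11] ≤ μ/a = (7/5)/11 = 7/55.
Numerically: ≈ 0.127.
(Since a = 11 > μ = 1.400, the bound 7/55 is < 1 and informative.)

P[X ≥ 11] ≤ 7/55 ≈ 0.127.


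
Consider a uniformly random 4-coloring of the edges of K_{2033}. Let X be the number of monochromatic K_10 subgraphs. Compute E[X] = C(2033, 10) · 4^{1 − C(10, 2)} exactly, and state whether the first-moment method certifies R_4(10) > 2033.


E[X] = C(2033, 10) · 4^{1 − 45} = 325074373196988390113235240 · 4^{−44} = 325074373196988390113235240/309485009821345068724781056.
As a reduced fraction: E[X] = 40634296649623548764154405/38685626227668133590597632 ≈ 1.0504.
Is E[X] < 1? NO.
Since E[X] ≥ 1, the first-moment bound is inconclusive at n = 2033; it does NOT by itself certify R_4(10) > 2033.

E[X] = 40634296649623548764154405/38685626227668133590597632 ≈ 1.0504; E[X] ≥ 1; first-moment method inconclusive here.


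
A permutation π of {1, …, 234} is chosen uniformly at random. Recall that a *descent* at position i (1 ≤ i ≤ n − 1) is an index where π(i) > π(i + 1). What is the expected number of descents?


Write X = Σ X_I over i = 1, …, 233, with X_I the indicator of one descent.
There are 233 indicators.
For each fixed i, the pair (π(i), π(i+1)) is a uniformly random ordered pair of distinct values from {1, …, 234}; by symmetry P[π(i) > π(i+1)] = 1/2.
By linearity: E[X] = 233 · (1/2) = (234 − 1) · (1/2) = 233/2 ≈ 116.500.

E[X] = 233/2 = 116.500.


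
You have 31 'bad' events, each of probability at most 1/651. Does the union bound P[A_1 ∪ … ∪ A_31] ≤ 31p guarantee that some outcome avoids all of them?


Union bound: P[∪_{i=1}^{31} A_i] ≤ Σ_i P[A_i] ≤ 31·p = 31·(1/651) = 1/21.
Numerically: 1/21 ≈ 0.048.
Is 1/21 < 1? YES.
Since P[∪ A_i] ≤ 1/21 < 1, the complement has P[∩ A_i^c] ≥ 1 − 1/21 = 20/21 > 0, so some outcome avoids every A_i.

31·p = 1/21 ≈ 0.048; existence CERTIFIED by the union bound.


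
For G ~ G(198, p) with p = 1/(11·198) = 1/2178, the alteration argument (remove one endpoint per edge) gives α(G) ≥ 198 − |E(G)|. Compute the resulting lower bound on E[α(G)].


E[|E(G)|] = C(198, 2)·p = 19503 · (1/2178) = 197/22.
E[α(G)] ≥ n − E[|E(G)|] = 198 − 197/22 = 4159/22.
Numerically: ≈ 189.0455.
(This is only a lower bound; the true E[α(G)] may be larger.)

E[α(G)] ≥ 4159/22 ≈ 189.0455.


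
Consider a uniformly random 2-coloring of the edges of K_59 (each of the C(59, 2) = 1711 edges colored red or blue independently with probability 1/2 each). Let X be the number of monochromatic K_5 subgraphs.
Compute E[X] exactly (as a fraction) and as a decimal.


Let X = Σ_S X_S over the C(59, 5) = 5006386 subsets S of size 5, where X_S = 1 if the K_5 on S is monochromatic.
For a fixed S, the K_5 on S has C(5, 2) = 10 edges. P[all 10 edges red] = (1/2)^10, and likewise for blue, so P[monochromatic] = 2·(1/2)^10 = 2^{1 − 10} = 1/512.
Summing: E[X] = C(59, 5) · 2^{1 − 10} = 5006386 · 1/512 = 2503193/256.
Numerically: E[X] ≈ 9778.09766.

E[X] = C(59,5)·2^(1−C(5,2)) = 2503193/256 ≈ 9778.09766.


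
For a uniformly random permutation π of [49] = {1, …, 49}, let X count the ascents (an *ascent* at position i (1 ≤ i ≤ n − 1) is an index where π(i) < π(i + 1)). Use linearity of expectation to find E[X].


Write X = Σ X_I over i = 1, …, 48, with X_I the indicator of one ascent.
There are 48 indicators.
For each fixed i, the pair (π(i), π(i+1)) is a uniformly random ordered pair of distinct values from {1, …, 49}; by symmetry P[π(i) < π(i+1)] = 1/2.
By linearity: E[X] = 48 · (1/2) = (49 − 1) · (1/2) = 24 ≈ 24.000000.

E[X] = 24 = 24.000000.


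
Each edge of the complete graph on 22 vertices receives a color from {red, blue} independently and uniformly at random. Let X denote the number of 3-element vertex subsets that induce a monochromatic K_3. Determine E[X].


Let X = Σ_S X_S over the C(22, 3) = 1540 subsets S of size 3, where X_S = 1 if the K_3 on S is monochromatic.
For a fixed S, the K_3 on S has C(3, 2) = 3 edges. P[all 3 edges red] = (1/2)^3, and likewise for blue, so P[monochromatic] = 2·(1/2)^3 = 2^{1 − 3} = 1/4.
By linearity of expectation: E[X] = C(22, 3) · 2^{1 − 3} = 1540 · 1/4 = 385.
Numerically: E[X] ≈ 385.00000.

E[X] = C(22,3)·2^(1−C(3,2)) = 385 ≈ 385.00000.


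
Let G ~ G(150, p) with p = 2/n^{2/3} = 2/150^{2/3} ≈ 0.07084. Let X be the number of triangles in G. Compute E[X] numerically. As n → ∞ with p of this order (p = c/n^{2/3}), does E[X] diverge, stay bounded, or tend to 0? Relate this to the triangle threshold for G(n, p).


Number of potential triangles: C(150, 3) = 551300.
Each occurs with probability p³ ≈ (0.07084)³ ≈ 3.555556e-04.
By linearity: E[X] = C(150, 3)·p³ ≈ 551300 · 3.555556e-04 ≈ 196.0178.
Since α = 2/3 < 1, p = c/n^{2/3} ≫ 1/n is above the triangle threshold p ~ 1/n. Asymptotically E[X] ~ (c³/6)·n^{3(1−α)} = (2³/6)·n^{1} → ∞; triangles are abundant w.h.p.

E[X] ≈ 196.0178; in regime p = Θ(1/n^{2/3}) E[X] diverges (above the triangle threshold p ~ 1/n).


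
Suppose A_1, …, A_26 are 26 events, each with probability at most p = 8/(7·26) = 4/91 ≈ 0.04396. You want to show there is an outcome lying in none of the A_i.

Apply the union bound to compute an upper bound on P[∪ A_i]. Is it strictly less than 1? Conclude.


Union bound: P[∪_{i=1}^{26} A_i] ≤ Σ_i P[A_i] ≤ 26·p = 26·(4/91) = 8/7.
Numerically: 8/7 ≈ 1.14286.
Is 8/7 < 1? NO.
Since the bound 8/7 is ≥ 1, the union bound is uninformative here; it does NOT by itself certify existence.

26·p = 8/7 ≈ 1.14286; existence NOT certified by the union bound.


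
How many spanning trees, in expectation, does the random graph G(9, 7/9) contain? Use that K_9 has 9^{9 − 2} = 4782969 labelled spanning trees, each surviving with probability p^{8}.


K_9 has 9^{9 − 2} = 4782969 labelled spanning trees.
For each such spanning tree H, let X_H = 1 if all 8 edges of H are present in G. Then P[X_H = 1] = p^{8} = (7/9)^{8} = 5764801/43046721.
By linearity of expectation: E[X] = Σ_H E[X_H] = 4782969 · p^{8} = 4782969 · 5764801/43046721 = 5764801/9.
Numerically: E[X] ≈ 640533.

E[X] = 4782969 · (7/9)^{8} = 5764801/9 ≈ 640533.


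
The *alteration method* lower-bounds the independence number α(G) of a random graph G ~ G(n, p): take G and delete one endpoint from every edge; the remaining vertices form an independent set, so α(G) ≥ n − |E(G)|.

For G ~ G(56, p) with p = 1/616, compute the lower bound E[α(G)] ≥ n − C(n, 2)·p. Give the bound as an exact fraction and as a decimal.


E[|E(G)|] = C(56, 2)·p = 1540 · (1/616) = 5/2.
E[α(G)] ≥ n − E[|E(G)|] = 56 − 5/2 = 107/2.
Numerically: ≈ 53.500000.
(This is only a lower bound; the true E[α(G)] may be larger.)

E[α(G)] ≥ 107/2 ≈ 53.500000.


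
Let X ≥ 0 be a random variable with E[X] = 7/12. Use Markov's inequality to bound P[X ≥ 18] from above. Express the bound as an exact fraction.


μ = E[X] = 7/12, a = 18.
Markov: P[X ≥ 18] ≤ μ/a = (7/12)/18 = 7/216.
Numerically: ≈ 0.03241.
(Since a = 18 > μ = 0.58333, the bound 7/216 is < 1 and informative.)

P[X ≥ 18] ≤ 7/216 ≈ 0.03241.


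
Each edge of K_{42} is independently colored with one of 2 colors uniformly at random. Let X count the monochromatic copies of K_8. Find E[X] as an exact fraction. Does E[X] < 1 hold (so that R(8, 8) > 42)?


E[X] = C(42, 8) · 2^{1 − 28} = 118030185 · 2^{−27} = 118030185/134217728.
As a reduced fraction: E[X] = 118030185/134217728 ≈ 0.87939.
Is E[X] < 1? YES.
Since E[X] < 1, there exists a 2-coloring of K_{42} with no monochromatic K_8; hence R(8, 8) > 42.

E[X] = 118030185/134217728 ≈ 0.87939; E[X] < 1, so R(8, 8) > 42.


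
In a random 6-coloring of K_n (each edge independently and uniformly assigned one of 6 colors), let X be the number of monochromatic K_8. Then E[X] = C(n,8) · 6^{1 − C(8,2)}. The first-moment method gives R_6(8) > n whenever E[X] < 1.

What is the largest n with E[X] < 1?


We need C(n, 8) · 6^{1 − 28} < 1, i.e. C(n, 8) < 6^{28 − 1} = 1023490369077469249536.
Check values of n near the boundary:
  n = 1591: C(1591, 8) = 1000427749141189953870; 1000427749141189953870 < 1023490369077469249536? YES
  n = 1592: C(1592, 8) = 1005480414540892933435; 1005480414540892933435 < 1023490369077469249536? YES
  n = 1593: C(1593, 8) = 1010555394551193970323; 1010555394551193970323 < 1023490369077469249536? YES
  n = 1594: C(1594, 8) = 1015652773590544255167; 1015652773590544255167 < 1023490369077469249536? YES
  n = 1595: C(1595, 8) = 1020772636343363633895; 1020772636343363633895 < 1023490369077469249536? YES
  n = 1596: C(1596, 8) = 1025915067760710553965; 1025915067760710553965 < 1023490369077469249536? NO
  n = 1597: C(1597, 8) = 1031080153060953275445; 1031080153060953275445 < 1023490369077469249536? NO
  n = 1598: C(1598, 8) = 1036267977730442348529; 1036267977730442348529 < 1023490369077469249536? NO
The largest n with C(n, 8) < 1023490369077469249536 is n = 1595 (where E[X] = 113419181815929292655/113721152119718805504 ≈ 0.997345). Hence R_6(8) > 1595, i.e. R_6(8) ≥ 1596.

Largest n = 1595; hence R_6(8) > 1595.


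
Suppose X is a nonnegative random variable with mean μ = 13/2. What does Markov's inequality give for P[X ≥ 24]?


μ = E[X] = 13/2, a = 24.
Markov: P[X ≥ 24] ≤ μ/a = (13/2)/24 = 13/48.
Numerically: ≈ 0.2708.
(Since a = 24 > μ = 6.5000, the bound 13/48 is < 1 and informative.)

P[X ≥ 24] ≤ 13/48 ≈ 0.2708.


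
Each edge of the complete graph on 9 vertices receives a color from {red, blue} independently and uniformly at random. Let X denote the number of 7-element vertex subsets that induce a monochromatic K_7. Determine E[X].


Let X = Σ_S X_S over the C(9, 7) = 36 subsets S of size 7, where X_S = 1 if the K_7 on S is monochromatic.
For a fixed S, the K_7 on S has C(7, 2) = 21 edges. P[all 21 edges red] = (1/2)^21, and likewise for blue, so P[monochromatic] = 2·(1/2)^21 = 2^{1 − 21} = 1/1048576.
Summing: E[X] = C(9, 7) · 2^{1 − 21} = 36 · 1/1048576 = 9/262144.
Numerically: E[X] ≈ 0.00003.

E[X] = C(9,7)·2^(1−C(7,2)) = 9/262144 ≈ 0.00003.


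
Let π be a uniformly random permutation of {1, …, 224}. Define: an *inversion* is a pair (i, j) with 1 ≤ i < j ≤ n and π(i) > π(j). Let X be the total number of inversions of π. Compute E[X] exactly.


Write X = Σ X_I over the C(224, 2) = 24976 pairs i < j, with X_I the indicator of one inversion.
There are 24976 indicators.
For each fixed pair i < j, the values π(i) and π(j) are two distinct elements of {1, …, 224} in uniformly random order; by symmetry P[π(i) > π(j)] = 1/2.
By linearity: E[X] = 24976 · (1/2) = C(224, 2) · (1/2) = 24976/2 = 12488 ≈ 12488.0000.

E[X] = 12488 = 12488.0000.


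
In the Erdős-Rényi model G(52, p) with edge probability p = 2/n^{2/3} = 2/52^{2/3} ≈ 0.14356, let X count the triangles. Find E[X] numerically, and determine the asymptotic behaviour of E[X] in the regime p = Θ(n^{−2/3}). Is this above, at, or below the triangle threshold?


Number of potential triangles: C(52, 3) = 22100.
Each occurs with probability p³ ≈ (0.14356)³ ≈ 2.9585799e-03.
By linearity: E[X] = C(52, 3)·p³ ≈ 22100 · 2.9585799e-03 ≈ 65.38462.
Since α = 2/3 < 1, p = c/n^{2/3} ≫ 1/n is above the triangle threshold p ~ 1/n. Asymptotically E[X] ~ (c³/6)·n^{3(1−α)} = (2³/6)·n^{1} → ∞; triangles are abundant w.h.p.

E[X] ≈ 65.38462; in regime p = Θ(1/n^{2/3}) E[X] diverges (above the triangle threshold p ~ 1/n).


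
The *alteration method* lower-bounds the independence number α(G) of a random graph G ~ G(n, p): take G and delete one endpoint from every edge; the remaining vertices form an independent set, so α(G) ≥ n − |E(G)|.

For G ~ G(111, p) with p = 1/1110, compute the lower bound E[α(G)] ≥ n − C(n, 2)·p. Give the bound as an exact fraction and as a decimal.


E[|E(G)|] = C(111, 2)·p = 6105 · (1/1110) = 11/2.
E[α(G)] ≥ n − E[|E(G)|] = 111 − 11/2 = 211/2.
Numerically: ≈ 105.5000.
(This is only a lower bound; the true E[α(G)] may be larger.)

E[α(G)] ≥ 211/2 ≈ 105.5000.


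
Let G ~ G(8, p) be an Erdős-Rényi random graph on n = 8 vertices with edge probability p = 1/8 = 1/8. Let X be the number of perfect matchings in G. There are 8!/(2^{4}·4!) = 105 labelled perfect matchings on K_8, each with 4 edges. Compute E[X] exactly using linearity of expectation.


K_8 has 8!/(2^{4}·4!) = 105 labelled perfect matchings.
For each such perfect matching H, let X_H = 1 if all 4 edges of H are present in G. Then P[X_H = 1] = p^{4} = (1/8)^{4} = 1/4096.
By linearity: E[X] = Σ_H E[X_H] = 105 · p^{4} = 105 · 1/4096 = 105/4096.
Numerically: E[X] ≈ 0.025635.

E[X] = 105 · (1/8)^{4} = 105/4096 ≈ 0.025635.


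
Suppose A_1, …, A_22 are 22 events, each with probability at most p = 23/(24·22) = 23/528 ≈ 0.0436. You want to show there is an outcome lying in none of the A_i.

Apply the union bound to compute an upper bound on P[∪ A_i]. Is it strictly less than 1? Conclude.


Union bound: P[∪_{i=1}^{22} A_i] ≤ Σ_i P[A_i] ≤ 22·p = 22·(23/528) = 23/24.
Numerically: 23/24 ≈ 0.9583.
Is 23/24 < 1? YES.
Since P[∪ A_i] ≤ 23/24 < 1, the complement has P[∩ A_i^c] ≥ 1 − 23/24 = 1/24 > 0, so some outcome avoids every A_i.

22·p = 23/24 ≈ 0.9583; existence CERTIFIED by the union bound.


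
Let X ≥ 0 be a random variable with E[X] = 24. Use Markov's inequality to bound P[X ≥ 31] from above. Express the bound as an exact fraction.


μ = E[X] = 24, a = 31.
Markov: P[X ≥ 31] ≤ μ/a = (24)/31 = 24/31.
Numerically: ≈ 0.774.
(Since a = 31 > μ = 24.000, the bound 24/31 is < 1 and informative.)

P[X ≥ 31] ≤ 24/31 ≈ 0.774.


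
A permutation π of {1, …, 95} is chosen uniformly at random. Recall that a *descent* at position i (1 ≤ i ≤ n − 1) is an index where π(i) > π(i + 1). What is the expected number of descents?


Write X = Σ X_I over i = 1, …, 94, with X_I the indicator of one descent.
There are 94 indicators.
For each fixed i, the pair (π(i), π(i+1)) is a uniformly random ordered pair of distinct values from {1, …, 95}; by symmetry P[π(i) > π(i+1)] = 1/2.
By linearity: E[X] = 94 · (1/2) = (95 − 1) · (1/2) = 47 ≈ 47.000000.

E[X] = 47 = 47.000000.


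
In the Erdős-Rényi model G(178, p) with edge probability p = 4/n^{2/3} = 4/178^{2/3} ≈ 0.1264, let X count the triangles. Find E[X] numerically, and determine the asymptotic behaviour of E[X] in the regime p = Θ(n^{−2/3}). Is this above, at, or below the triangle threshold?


Number of potential triangles: C(178, 3) = 924176.
Each occurs with probability p³ ≈ (0.1264)³ ≈ 2.019947e-03.
By linearity: E[X] = C(178, 3)·p³ ≈ 924176 · 2.019947e-03 ≈ 1866.7865.
Since α = 2/3 < 1, p = c/n^{2/3} ≫ 1/n is above the triangle threshold p ~ 1/n. Asymptotically E[X] ~ (c³/6)·n^{3(1−α)} = (4³/6)·n^{1} → ∞; triangles are abundant w.h.p.

E[X] ≈ 1866.7865; in regime p = Θ(1/n^{2/3}) E[X] diverges (above the triangle threshold p ~ 1/n).


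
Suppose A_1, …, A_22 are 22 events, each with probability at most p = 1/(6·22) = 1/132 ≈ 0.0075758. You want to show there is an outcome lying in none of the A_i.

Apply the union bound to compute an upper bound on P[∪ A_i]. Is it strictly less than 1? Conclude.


Union bound: P[∪_{i=1}^{22} A_i] ≤ Σ_i P[A_i] ≤ 22·p = 22·(1/132) = 1/6.
Numerically: 1/6 ≈ 0.1666667.
Is 1/6 < 1? YES.
Since P[∪ A_i] ≤ 1/6 < 1, the complement has P[∩ A_i^c] ≥ 1 − 1/6 = 5/6 > 0, so some outcome avoids every A_i.

22·p = 1/6 ≈ 0.1666667; existence CERTIFIED by the union bound.


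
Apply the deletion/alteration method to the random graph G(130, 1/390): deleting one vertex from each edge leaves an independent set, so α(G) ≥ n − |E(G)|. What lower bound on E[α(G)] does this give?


E[|E(G)|] = C(130, 2)·p = 8385 · (1/390) = 43/2.
E[α(G)] ≥ n − E[|E(G)|] = 130 − 43/2 = 217/2.
Numerically: ≈ 108.5000.
(This is only a lower bound; the true E[α(G)] may be larger.)

E[α(G)] ≥ 217/2 ≈ 108.5000.


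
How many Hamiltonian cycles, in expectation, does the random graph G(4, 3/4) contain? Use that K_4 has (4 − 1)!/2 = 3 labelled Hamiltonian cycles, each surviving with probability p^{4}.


K_4 has (4 − 1)!/2 = 3 labelled Hamiltonian cycles.
For each such Hamiltonian cycle H, let X_H = 1 if all 4 edges of H are present in G. Then P[X_H = 1] = p^{4} = (3/4)^{4} = 81/256.
Summing the indicators: E[X] = Σ_H E[X_H] = 3 · p^{4} = 3 · 81/256 = 243/256.
Numerically: E[X] ≈ 0.94922.

E[X] = 3 · (3/4)^{4} = 243/256 ≈ 0.94922.


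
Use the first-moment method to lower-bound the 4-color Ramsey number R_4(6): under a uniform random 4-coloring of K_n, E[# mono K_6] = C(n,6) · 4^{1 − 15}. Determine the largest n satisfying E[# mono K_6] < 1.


We need C(n, 6) · 4^{1 − 15} < 1, i.e. C(n, 6) < 4^{15 − 1} = 268435456.
Check values of n near the boundary:
  n = 73: C(73, 6) = 170230452; 170230452 < 268435456? YES
  n = 74: C(74, 6) = 185250786; 185250786 < 268435456? YES
  n = 75: C(75, 6) = 201359550; 201359550 < 268435456? YES
  n = 76: C(76, 6) = 218618940; 218618940 < 268435456? YES
  n = 77: C(77, 6) = 237093780; 237093780 < 268435456? YES
  n = 78: C(78, 6) = 256851595; 256851595 < 268435456? YES
  n = 79: C(79, 6) = 277962685; 277962685 < 268435456? NO
The largest n with C(n, 6) < 268435456 is n = 78 (where E[X] = 256851595/268435456 ≈ 0.95685). Hence R_4(6) > 78, i.e. R_4(6) ≥ 79.

Largest n = 78; hence R_4(6) > 78.


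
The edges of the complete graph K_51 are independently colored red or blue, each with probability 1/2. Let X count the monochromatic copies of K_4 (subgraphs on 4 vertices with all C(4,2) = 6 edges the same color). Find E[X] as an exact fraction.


Let X = Σ_S X_S over the C(51, 4) = 249900 subsets S of size 4, where X_S = 1 if the K_4 on S is monochromatic.
For a fixed S, the K_4 on S has C(4, 2) = 6 edges. P[all 6 edges red] = (1/2)^6, and likewise for blue, so P[monochromatic] = 2·(1/2)^6 = 2^{1 − 6} = 1/32.
By linearity: E[X] = C(51, 4) · 2^{1 − 6} = 249900 · 1/32 = 62475/8.
Numerically: E[X] ≈ 7809.37500.

E[X] = C(51,4)·2^(1−C(4,2)) = 62475/8 ≈ 7809.37500.


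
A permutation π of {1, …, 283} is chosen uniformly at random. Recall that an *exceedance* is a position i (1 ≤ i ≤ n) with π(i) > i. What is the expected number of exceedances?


Write X = Σ_{i=1}^{283} X_i, where X_i = 1_{π(i) > i}.
For each fixed i, π(i) is uniform over {1, …, 283} (marginal of a uniform permutation), so P[π(i) > i] = (n − i)/n. Summing: Σ_{i=1}^{283} (n − i)/n = (0 + 1 + … + 282)/283 = 283(283 − 1)/(2·283) = (283 − 1)/2.
Hence E[X] = Σ_{i=1}^{283} (283 − i)/283 = 141 ≈ 141.000000.

E[X] = 141 = 141.000000.


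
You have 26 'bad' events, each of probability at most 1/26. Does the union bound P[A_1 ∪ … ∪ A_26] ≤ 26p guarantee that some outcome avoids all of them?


Union bound: P[∪_{i=1}^{26} A_i] ≤ Σ_i P[A_i] ≤ 26·p = 26·(1/26) = 1.
Numerically: 1 ≈ 1.0000.
Is 1 < 1? NO.
Since the bound 1 is ≥ 1, the union bound is uninformative here; it does NOT by itself certify existence.

26·p = 1 ≈ 1.0000; existence NOT certified by the union bound.


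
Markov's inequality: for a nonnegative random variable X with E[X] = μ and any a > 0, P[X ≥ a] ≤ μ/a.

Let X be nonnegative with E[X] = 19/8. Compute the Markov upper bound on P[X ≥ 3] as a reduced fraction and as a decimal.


μ = E[X] = 19/8, a = 3.
Markov: P[X ≥ 3] ≤ μ/a = (19/8)/3 = 19/24.
Numerically: ≈ 0.792.
(Since a = 3 > μ = 2.375, the bound 19/24 is < 1 and informative.)

P[X ≥ 3] ≤ 19/24 ≈ 0.792.


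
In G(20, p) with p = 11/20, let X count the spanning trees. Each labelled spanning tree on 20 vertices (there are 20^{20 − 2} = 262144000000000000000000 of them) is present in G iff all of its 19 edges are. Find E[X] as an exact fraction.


K_20 has 20^{20 − 2} = 262144000000000000000000 labelled spanning trees.
For each such spanning tree H, let X_H = 1 if all 19 edges of H are present in G. Then P[X_H = 1] = p^{19} = (11/20)^{19} = 61159090448414546291/5242880000000000000000000.
Summing the indicators: E[X] = Σ_H E[X_H] = 262144000000000000000000 · p^{19} = 262144000000000000000000 · 61159090448414546291/5242880000000000000000000 = 61159090448414546291/20.
Numerically: E[X] ≈ 3.058e+18.

E[X] = 262144000000000000000000 · (11/20)^{19} = 61159090448414546291/20 ≈ 3.058e+18.


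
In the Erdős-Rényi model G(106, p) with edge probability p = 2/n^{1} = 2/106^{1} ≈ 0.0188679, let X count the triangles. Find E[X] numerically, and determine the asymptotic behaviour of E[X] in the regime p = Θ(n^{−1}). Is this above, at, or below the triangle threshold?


Number of potential triangles: C(106, 3) = 192920.
Each occurs with probability p³ ≈ (0.0188679)³ ≈ 6.71695426e-06.
By linearity: E[X] = C(106, 3)·p³ ≈ 192920 · 6.71695426e-06 ≈ 1.295835.
Here α = 1, so p = 2/n is exactly at the triangle threshold p ~ 1/n. Asymptotically E[X] → c³/6 = 2³/6 = 4/3 ≈ 1.333333, a bounded constant. In this regime the triangle count is asymptotically Poisson(c³/6).

E[X] ≈ 1.295835; in regime p = Θ(1/n^{1}) E[X] stays bounded (at the triangle threshold p ~ 1/n).


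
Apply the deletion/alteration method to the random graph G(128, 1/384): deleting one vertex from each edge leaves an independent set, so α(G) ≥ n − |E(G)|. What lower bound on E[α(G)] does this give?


E[|E(G)|] = C(128, 2)·p = 8128 · (1/384) = 127/6.
E[α(G)] ≥ n − E[|E(G)|] = 128 − 127/6 = 641/6.
Numerically: ≈ 106.833333.
(This is only a lower bound; the true E[α(G)] may be larger.)

E[α(G)] ≥ 641/6 ≈ 106.833333.


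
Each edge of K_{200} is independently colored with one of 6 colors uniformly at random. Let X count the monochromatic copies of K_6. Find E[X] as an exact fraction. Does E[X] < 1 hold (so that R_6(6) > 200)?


E[X] = C(200, 6) · 6^{1 − 15} = 82408626300 · 6^{−14} = 82408626300/78364164096.
As a reduced fraction: E[X] = 6867385525/6530347008 ≈ 1.052.
Is E[X] < 1? NO.
Since E[X] ≥ 1, the first-moment bound is inconclusive at n = 200; it does NOT by itself certify R_6(6) > 200.

E[X] = 6867385525/6530347008 ≈ 1.052; E[X] ≥ 1; first-moment method inconclusive here.


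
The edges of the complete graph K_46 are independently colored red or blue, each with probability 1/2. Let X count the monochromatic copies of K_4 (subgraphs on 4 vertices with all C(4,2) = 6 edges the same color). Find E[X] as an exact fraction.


Let X = Σ_S X_S over the C(46, 4) = 163185 subsets S of size 4, where X_S = 1 if the K_4 on S is monochromatic.
For a fixed S, the K_4 on S has C(4, 2) = 6 edges. P[all 6 edges red] = (1/2)^6, and likewise for blue, so P[monochromatic] = 2·(1/2)^6 = 2^{1 − 6} = 1/32.
By linearity: E[X] = C(46, 4) · 2^{1 − 6} = 163185 · 1/32 = 163185/32.
Numerically: E[X] ≈ 5099.53125.

E[X] = C(46,4)·2^(1−C(4,2)) = 163185/32 ≈ 5099.53125.


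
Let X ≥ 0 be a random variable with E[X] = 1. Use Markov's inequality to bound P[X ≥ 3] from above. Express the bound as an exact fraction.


μ = E[X] = 1, a = 3.
Markov: P[X ≥ 3] ≤ μ/a = (1)/3 = 1/3.
Numerically: ≈ 0.333.
(Since a = 3 > μ = 1.000, the bound 1/3 is < 1 and informative.)

P[X ≥ 3] ≤ 1/3 ≈ 0.333.


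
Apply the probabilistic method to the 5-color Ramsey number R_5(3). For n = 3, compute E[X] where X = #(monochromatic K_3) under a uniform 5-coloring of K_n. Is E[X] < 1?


E[X] = C(3, 3) · 5^{1 − 3} = 1 · 5^{−2} = 1/25.
As a reduced fraction: E[X] = 1/25 ≈ 0.040.
Is E[X] < 1? YES.
Since E[X] < 1, there exists a 5-coloring of K_{3} with no monochromatic K_3; hence R_5(3) > 3.

E[X] = 1/25 ≈ 0.040; E[X] < 1, so R_5(3) > 3.


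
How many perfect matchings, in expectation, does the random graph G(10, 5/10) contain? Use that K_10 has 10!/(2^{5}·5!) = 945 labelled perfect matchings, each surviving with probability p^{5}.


K_10 has 10!/(2^{5}·5!) = 945 labelled perfect matchings.
For each such perfect matching H, let X_H = 1 if all 5 edges of H are present in G. Then P[X_H = 1] = p^{5} = (1/2)^{5} = 1/32.
By linearity: E[X] = Σ_H E[X_H] = 945 · p^{5} = 945 · 1/32 = 945/32.
Numerically: E[X] ≈ 29.5.

E[X] = 945 · (1/2)^{5} = 945/32 ≈ 29.5.


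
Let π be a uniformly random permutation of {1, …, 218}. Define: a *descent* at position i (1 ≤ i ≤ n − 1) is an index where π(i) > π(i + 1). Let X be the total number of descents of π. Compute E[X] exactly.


Write X = Σ X_I over i = 1, …, 217, with X_I the indicator of one descent.
There are 217 indicators.
For each fixed i, the pair (π(i), π(i+1)) is a uniformly random ordered pair of distinct values from {1, …, 218}; by symmetry P[π(i) > π(i+1)] = 1/2.
By linearity: E[X] = 217 · (1/2) = (218 − 1) · (1/2) = 217/2 ≈ 108.50000.

E[X] = 217/2 = 108.50000.


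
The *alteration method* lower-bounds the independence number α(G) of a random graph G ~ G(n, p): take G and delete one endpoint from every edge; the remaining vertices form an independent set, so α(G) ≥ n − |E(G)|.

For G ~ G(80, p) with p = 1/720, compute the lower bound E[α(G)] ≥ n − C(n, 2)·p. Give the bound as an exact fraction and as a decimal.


E[|E(G)|] = C(80, 2)·p = 3160 · (1/720) = 79/18.
E[α(G)] ≥ n − E[|E(G)|] = 80 − 79/18 = 1361/18.
Numerically: ≈ 75.611111.
(This is only a lower bound; the true E[α(G)] may be larger.)

E[α(G)] ≥ 1361/18 ≈ 75.611111.


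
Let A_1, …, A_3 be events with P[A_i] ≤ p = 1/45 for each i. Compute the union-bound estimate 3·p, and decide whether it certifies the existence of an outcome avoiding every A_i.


Union bound: P[∪_{i=1}^{3} A_i] ≤ Σ_i P[A_i] ≤ 3·p = 3·(1/45) = 1/15.
Numerically: 1/15 ≈ 0.066667.
Is 1/15 < 1? YES.
Since P[∪ A_i] ≤ 1/15 < 1, the complement has P[∩ A_i^c] ≥ 1 − 1/15 = 14/15 > 0, so some outcome avoids every A_i.

3·p = 1/15 ≈ 0.066667; existence CERTIFIED by the union bound.


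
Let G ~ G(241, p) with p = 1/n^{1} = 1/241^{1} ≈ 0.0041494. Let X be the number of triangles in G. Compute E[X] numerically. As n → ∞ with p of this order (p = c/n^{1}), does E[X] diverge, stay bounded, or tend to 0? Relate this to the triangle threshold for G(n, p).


Number of potential triangles: C(241, 3) = 2303960.
Each occurs with probability p³ ≈ (0.0041494)³ ≈ 7.1441222e-08.
By linearity: E[X] = C(241, 3)·p³ ≈ 2303960 · 7.1441222e-08 ≈ 0.16460.
Here α = 1, so p = 1/n is exactly at the triangle threshold p ~ 1/n. Asymptotically E[X] → c³/6 = 1³/6 = 1/6 ≈ 0.16667, a bounded constant. In this regime the triangle count is asymptotically Poisson(c³/6).

E[X] ≈ 0.16460; in regime p = Θ(1/n^{1}) E[X] stays bounded (at the triangle threshold p ~ 1/n).
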